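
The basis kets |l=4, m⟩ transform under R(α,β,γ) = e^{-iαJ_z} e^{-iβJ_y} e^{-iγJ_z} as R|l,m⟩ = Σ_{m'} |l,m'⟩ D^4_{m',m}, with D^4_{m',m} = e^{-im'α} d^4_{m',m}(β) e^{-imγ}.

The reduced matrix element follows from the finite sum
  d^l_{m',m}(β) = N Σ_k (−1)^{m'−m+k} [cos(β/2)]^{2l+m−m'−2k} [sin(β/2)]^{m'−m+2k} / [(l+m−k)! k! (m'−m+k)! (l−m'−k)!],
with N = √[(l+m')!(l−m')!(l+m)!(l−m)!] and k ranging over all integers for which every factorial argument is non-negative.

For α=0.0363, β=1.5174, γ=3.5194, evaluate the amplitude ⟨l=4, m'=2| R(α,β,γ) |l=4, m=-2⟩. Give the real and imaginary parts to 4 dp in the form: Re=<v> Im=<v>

D^4_{2,-2}(0.0363,1.5174,3.5194) = e^{-i·2·0.0363}·d^4_{2,-2}(1.5174)·e^{-i·-2·3.5194}. Compute d first:
Half-angle: c=0.725731, s=0.687979. N=√(720·2·2·720)=1440.000000
Admissible k: 0..2 (factorial args all ≥0)
  k=0: (−1)^4·1440.0000/(96)·0.7257^4·0.6880^4 = +0.932167
  k=1: (−1)^5·1440.0000/(120)·0.7257^2·0.6880^6 = -0.670166
  k=2: (−1)^6·1440.0000/(1440)·0.7257^0·0.6880^8 = +0.050188
d^4_{2,-2}(1.5174) = +0.932167 -0.670166 +0.050188 = +0.312189
Attach z-rotation phases: D = e^{-i(2)(0.0363)}·(+0.312189)·e^{-i(-2)(3.5194)} = +0.242157+0.197033i

Re=0.2422 Im=0.1970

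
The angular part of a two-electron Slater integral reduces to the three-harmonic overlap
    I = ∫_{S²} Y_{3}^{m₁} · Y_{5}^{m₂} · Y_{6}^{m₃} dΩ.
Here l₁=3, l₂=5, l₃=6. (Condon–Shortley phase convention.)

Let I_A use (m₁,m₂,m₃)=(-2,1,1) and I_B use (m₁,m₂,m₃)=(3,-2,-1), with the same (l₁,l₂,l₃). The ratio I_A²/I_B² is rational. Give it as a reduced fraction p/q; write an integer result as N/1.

Same 3,5,6: normalisation and zero-m 3j drop out of the ratio.
A: Δ: 2! 4! 8! / 15! → 1/675675; sum: t=1:−1/17280 t=2:+1/6912 = 1/11520; 3j²(3 5 6; -2 1 1) = Δ·Π!·Σ² = 2/143  (sign -1)
B: Δ: 2! 4! 8! / 15! → 1/675675; sum: t=0:+1/34560 = 1/34560; 3j²(3 5 6; 3 -2 -1) = Δ·Π!·Σ² = 7/429  (sign -1)
I_A²/I_B² = (2/143)/(7/429) = 6/7

6/7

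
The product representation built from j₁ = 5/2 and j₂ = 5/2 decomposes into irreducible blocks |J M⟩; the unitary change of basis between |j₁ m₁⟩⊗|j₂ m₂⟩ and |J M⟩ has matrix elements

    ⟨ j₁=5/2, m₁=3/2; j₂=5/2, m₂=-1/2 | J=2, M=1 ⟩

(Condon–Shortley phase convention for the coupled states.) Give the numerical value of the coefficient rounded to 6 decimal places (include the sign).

-0.377964  (= −√(1/7))

triangle: 3!*2!*2!/8! = 24/40320
(j±m)!: 4!*1!*2!*3!*3!*1! = 1728
prefactor² = (2J+1)*Δ*N² = 36/7
  k=0: +1/(0!*3!*1!*2!*1!*0!) = 1/12
  k=1: −1/(1!*2!*0!*1!*2!*1!) = -1/4
Σ = -1/6  ⇒  CG² = 36/7*(-1/6)² = 1/7
CG = −√(1/7) = -0.377964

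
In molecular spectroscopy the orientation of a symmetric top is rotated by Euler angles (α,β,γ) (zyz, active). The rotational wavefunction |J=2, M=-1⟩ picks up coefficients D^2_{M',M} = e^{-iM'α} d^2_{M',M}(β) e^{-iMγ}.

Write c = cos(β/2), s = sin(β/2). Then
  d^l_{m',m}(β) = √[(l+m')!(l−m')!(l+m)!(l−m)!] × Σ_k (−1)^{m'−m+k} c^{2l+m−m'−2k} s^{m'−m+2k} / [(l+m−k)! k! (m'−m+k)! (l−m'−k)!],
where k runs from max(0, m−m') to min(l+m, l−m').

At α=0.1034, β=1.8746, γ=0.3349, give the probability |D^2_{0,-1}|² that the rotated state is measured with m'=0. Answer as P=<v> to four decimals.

P=0.1222

Split into d^2_{0,-1}(β=1.8746) × two z-phases.
Half-angle: c=0.591966, s=0.805963. N=√(2·2·1·6)=4.898979
The bounds max(0,m−m')=0 and min(l+m,l−m')=1 give 2 terms
  k=0: (−1)^1·4.8990/(2)·0.5920^3·0.8060^1 = -0.409526
  k=1: (−1)^2·4.8990/(2)·0.5920^1·0.8060^3 = +0.759132
d^2_{0,-1}(1.8746) = -0.409526 +0.759132 = +0.349606
|D^2_{0,-1}|² = |d^2_{0,-1}(β)|² = (+0.349606)² = 0.122225 (the z-rotation phases have unit modulus)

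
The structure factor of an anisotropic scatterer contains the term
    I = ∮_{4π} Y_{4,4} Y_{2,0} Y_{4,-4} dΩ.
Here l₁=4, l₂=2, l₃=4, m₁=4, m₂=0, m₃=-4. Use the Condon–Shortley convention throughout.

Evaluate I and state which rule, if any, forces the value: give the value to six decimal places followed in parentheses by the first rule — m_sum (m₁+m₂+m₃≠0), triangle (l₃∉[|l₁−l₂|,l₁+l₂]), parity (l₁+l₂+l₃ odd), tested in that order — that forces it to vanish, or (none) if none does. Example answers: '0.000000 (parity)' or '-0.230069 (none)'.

-0.229376 (none)

Rules hold: Σm=0, L=10 even, 2≤4≤6.
N = 9·5·9 = 405
Δ = 2!·6!·2!/11! = 1/13860
Racah Σ t=0..2: t=0:+1/192 t=1:−1/36 t=2:+1/192 = -5/288
⇒ 3j(4 2 4; 0 0 0)² = 20/693, sgn -1
Racah Σ t=0..0: t=0:+1/2880 = 1/2880
⇒ 3j(4 2 4; 4 0 -4)² = 28/495, sgn +1
4πI² = N·(3j₀)²·(3jₘ)² = 80/121
I = -1·√(0.661157/4π) = -0.22937568
No selection rule forces the value: the integral is nonzero (none).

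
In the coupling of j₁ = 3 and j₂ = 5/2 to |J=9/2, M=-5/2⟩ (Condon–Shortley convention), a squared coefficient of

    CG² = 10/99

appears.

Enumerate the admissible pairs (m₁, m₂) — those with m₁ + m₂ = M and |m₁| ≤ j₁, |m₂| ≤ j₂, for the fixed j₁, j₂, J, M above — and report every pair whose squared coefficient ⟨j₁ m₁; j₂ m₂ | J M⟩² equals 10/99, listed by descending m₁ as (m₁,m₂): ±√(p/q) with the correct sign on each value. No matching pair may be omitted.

(-1,-3/2): +√(10/99)

Admissible pairs with m₁+m₂ = M = -5/2: (-3,1/2), (-2,-1/2), (-1,-3/2), (0,-5/2)
  (m₁,m₂)=(0,-5/2): CG² = 25/66, CG = +√(25/66)
  (m₁,m₂)=(-1,-3/2): CG² = 10/99, CG = +√(10/99)   ← matches the target
  (m₁,m₂)=(-2,-1/2): CG² = 49/198, CG = −√(49/198)
  (m₁,m₂)=(-3,1/2): CG² = 3/11, CG = −√(3/11)
Pairs with CG² = 10/99: (-1,-3/2): +√(10/99)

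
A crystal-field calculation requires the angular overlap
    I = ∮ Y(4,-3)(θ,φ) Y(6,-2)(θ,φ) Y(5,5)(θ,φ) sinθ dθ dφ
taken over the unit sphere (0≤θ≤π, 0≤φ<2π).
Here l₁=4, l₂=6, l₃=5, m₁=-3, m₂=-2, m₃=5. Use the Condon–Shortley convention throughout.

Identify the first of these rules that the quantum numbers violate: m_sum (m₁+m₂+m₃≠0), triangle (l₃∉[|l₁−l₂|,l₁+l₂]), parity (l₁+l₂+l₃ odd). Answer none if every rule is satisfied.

parity

azimuthal sum: -3 − 2 + 5 = 0  ✓
2 ≤ 5 ≤ 10 (triangle on l)  ✓
L = 4 + 6 + 5 = 15 (odd)  ✗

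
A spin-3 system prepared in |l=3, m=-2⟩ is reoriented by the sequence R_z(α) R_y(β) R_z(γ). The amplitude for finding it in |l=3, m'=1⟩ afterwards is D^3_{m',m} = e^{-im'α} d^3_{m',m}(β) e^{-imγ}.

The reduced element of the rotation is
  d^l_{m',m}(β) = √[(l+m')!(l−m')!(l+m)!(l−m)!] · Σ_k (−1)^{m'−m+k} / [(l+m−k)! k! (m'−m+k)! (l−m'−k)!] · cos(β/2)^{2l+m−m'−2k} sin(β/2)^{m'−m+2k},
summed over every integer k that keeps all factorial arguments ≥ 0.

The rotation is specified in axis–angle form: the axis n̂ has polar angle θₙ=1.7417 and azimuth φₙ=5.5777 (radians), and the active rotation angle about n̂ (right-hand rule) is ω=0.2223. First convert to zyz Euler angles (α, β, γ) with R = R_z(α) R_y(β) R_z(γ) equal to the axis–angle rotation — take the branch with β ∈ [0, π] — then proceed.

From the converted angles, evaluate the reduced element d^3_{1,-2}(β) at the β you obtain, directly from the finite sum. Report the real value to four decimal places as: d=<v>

d=-0.0081

Axis–angle → zyz. n̂ = (sinθₙcosφₙ, sinθₙsinφₙ, cosθₙ) = (+0.750206, -0.638957, -0.170073), ω = 0.2223.
R = I cosω + sinω [n̂]ₓ + (1−cosω) n̂n̂ᵀ gives
  R = [+0.989242, +0.025701, -0.144013; -0.049292, +0.985439, -0.162727; +0.137734, +0.168075, +0.976105]
β = atan2(√(R₁₃²+R₂₃²), R₃₃) = 0.219048; α = atan2(R₂₃, R₁₃) mod 2π = 3.987924; γ = atan2(R₃₂, −R₃₁) mod 2π = 2.257302
d^3_{1,-2}(β=0.2190) via the finite sum:
c=cos(0.219048/2)=0.994008, s=sin(0.219048/2)=0.109305; N=√[24·2·1·120]=75.894664
Admissible k: 0..1 (factorial args all ≥0)
  k=0: (−1)^3·75.8947/(12)·0.9940^3·0.1093^3 = -0.008112
  k=1: (−1)^4·75.8947/(24)·0.9940^1·0.1093^5 = +0.000049
d^3_{1,-2}(0.2190) = -0.008112 +0.000049 = -0.008063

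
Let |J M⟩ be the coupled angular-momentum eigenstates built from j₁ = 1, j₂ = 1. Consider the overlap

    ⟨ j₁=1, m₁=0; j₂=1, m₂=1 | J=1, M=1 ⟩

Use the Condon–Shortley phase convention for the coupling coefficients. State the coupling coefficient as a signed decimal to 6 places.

−√(1/2) = -0.707107

triangle: 1!*1!*1!/4! = 1/24
(j±m)!: 1!*1!*2!*0!*2!*0! = 4
prefactor² = (2J+1)*Δ*N² = 1/2
  k=1: −1/(1!*0!*0!*1!*1!*0!) = -1
Σ = -1  ⇒  CG² = 1/2*(-1)² = 1/2
CG = −√(1/2) = -0.707107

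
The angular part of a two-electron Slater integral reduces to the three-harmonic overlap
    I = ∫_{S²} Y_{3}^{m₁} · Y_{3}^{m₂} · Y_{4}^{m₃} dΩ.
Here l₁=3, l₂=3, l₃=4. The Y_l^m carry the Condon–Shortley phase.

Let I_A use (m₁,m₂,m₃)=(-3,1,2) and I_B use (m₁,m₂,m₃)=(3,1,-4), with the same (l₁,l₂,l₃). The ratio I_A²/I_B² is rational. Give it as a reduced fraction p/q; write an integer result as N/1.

9/7

l's match ⇒ only the (l;m) 3-j factors differ between A and B.
A: triangle coeff Δ(3,3,4) = 1/34650; Σ_t [2,2]: t=2:+1/192 = 1/192; (3j)²=3/77 [(3 3 4; -3 1 2)], sign=+1
B: triangle coeff Δ(3,3,4) = 1/34650; Σ_t [0,0]: t=0:+1/1152 = 1/1152; (3j)²=1/33 [(3 3 4; 3 1 -4)], sign=+1
I_A²/I_B² = (3/77)/(1/33) = 9/7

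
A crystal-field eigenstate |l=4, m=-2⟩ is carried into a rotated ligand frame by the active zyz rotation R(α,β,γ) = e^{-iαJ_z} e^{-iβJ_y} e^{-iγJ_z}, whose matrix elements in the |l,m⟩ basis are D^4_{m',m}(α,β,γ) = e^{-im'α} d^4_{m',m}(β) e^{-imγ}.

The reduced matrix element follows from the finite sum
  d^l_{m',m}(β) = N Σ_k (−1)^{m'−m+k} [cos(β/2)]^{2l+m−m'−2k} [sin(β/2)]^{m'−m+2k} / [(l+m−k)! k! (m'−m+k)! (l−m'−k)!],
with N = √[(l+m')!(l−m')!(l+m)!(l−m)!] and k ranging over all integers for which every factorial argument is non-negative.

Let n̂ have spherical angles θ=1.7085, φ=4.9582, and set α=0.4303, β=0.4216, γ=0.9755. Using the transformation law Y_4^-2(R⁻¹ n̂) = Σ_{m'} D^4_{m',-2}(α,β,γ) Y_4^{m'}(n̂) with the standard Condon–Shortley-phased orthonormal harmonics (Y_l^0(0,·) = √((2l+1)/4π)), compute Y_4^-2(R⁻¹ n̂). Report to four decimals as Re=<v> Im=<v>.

Re=-0.1316 Im=0.1906

Need the full column D^4_{m',-2} for m'=−4..4 at α=0.4303, β=0.4216, γ=0.9755.
cos(β/2)=0.977864, sin(β/2)=0.209242
d^4_{-4,-2}: single k=2 term ⇒ +0.202557;  D = -0.174706-0.102506i
d^4_{-3,-2}: k∈[1..2] ⇒ +0.669364 -0.091944 = +0.577419;  D = -0.574517-0.057822i
d^4_{-2,-2}: k∈[0..2] ⇒ +0.836040 -0.459357 +0.026291 = +0.402974;  D = -0.381231+0.130578i
d^4_{-1,-2}: k∈[0..2] ⇒ -0.758987 +0.173759 -0.005304 = -0.590532;  D = +0.427920-0.406956i
d^4_{0,-2}: k∈[0..2] ⇒ +0.363154 -0.044341 +0.000761 = +0.319574;  D = -0.118597+0.296753i
d^4_{1,-2}: k∈[0..2] ⇒ -0.115839 +0.007956 -0.000073 = -0.107956;  D = -0.005406-0.107821i
d^4_{2,-2}: k∈[0..2] ⇒ +0.026291 -0.000963 +0.000004 = +0.025331;  D = +0.011706+0.022464i
d^4_{3,-2}: k∈[0..1] ⇒ -0.004210 +0.000064 = -0.004146;  D = -0.003275-0.002542i
d^4_{4,-2}: single k=0 term ⇒ +0.000425;  D = +0.000413+0.000097i
Y_4^{m'}(θ=1.7085,φ=4.9582) and Σ D·Y over m':
  (-0.1747-0.1025i)·(+0.2361-0.3546i)  (-0.5745-0.0578i)·(+0.1123+0.1236i)  (-0.3812+0.1306i)·(+0.2512-0.1345i)  (+0.4279-0.4070i)·(+0.0449+0.1789i)  (-0.1186+0.2968i)·(+0.2589+0.0000i)  (-0.0054-0.1078i)·(-0.0449+0.1789i)  (+0.0117+0.0225i)·(+0.2512+0.1345i)  (-0.0033-0.0025i)·(-0.1123+0.1236i)  (+0.0004+0.0001i)·(+0.2361+0.3546i)
Y_4^-2(R⁻¹ n̂) = -0.131623+0.190578i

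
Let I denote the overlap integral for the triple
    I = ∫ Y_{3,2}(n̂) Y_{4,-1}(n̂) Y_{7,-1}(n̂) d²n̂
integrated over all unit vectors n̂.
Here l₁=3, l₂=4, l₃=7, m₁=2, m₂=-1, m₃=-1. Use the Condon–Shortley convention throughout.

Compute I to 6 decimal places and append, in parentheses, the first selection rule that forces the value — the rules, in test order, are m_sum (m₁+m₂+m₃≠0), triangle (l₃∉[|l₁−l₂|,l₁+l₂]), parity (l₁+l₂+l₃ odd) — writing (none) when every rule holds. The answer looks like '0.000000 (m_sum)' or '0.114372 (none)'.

-0.123510 (none)

Checks pass: Σm=0; 14 even; l₃=7∈[1,7].
(2·3+1)(2·4+1)(2·7+1) = 945
Δ: 0! 6! 8! / 15! → 1/45045
sum: t=0:+1/20736 = 1/20736
3j²(3 4 7; 0 0 0) = Δ·Π!·Σ² = 35/1287  (sign -1)
sum: t=0:+1/86400 = 1/86400
3j²(3 4 7; 2 -1 -1) = Δ·Π!·Σ² = 16/2145  (sign +1)
combine: 4πI² = 945·35/1287·16/2145 = 3920/20449
take √, sign -1: I = -0.12350998
No selection rule forces the value: the integral is nonzero (none).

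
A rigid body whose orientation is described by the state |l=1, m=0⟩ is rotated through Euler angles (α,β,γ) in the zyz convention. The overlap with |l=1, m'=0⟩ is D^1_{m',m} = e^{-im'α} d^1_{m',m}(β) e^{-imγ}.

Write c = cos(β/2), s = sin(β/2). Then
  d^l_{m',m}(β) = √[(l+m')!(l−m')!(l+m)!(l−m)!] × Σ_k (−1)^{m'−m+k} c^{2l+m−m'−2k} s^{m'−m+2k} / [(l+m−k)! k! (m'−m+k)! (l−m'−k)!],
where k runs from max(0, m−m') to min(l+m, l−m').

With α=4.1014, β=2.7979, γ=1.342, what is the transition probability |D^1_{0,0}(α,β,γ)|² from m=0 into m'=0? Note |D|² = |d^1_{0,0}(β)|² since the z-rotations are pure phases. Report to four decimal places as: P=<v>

D^1_{0,0}(4.1014,2.7979,1.3420) = e^{-i·0·4.1014}·d^1_{0,0}(2.7979)·e^{-i·0·1.3420}. Compute d first:
Half-angle: c=0.171002, s=0.985271. N=√(1·1·1·1)=1.000000
k∈{0,1} keeps every argument non-negative
  k=0: (−1)^0·1.0000/(1)·0.1710^2·0.9853^0 = +0.029242
  k=1: (−1)^1·1.0000/(1)·0.1710^0·0.9853^2 = -0.970758
d^1_{0,0}(2.7979) = +0.029242 -0.970758 = -0.941517
|D^1_{0,0}|² = |d^1_{0,0}(β)|² = (-0.941517)² = 0.886454 (the z-rotation phases have unit modulus)

P=0.8865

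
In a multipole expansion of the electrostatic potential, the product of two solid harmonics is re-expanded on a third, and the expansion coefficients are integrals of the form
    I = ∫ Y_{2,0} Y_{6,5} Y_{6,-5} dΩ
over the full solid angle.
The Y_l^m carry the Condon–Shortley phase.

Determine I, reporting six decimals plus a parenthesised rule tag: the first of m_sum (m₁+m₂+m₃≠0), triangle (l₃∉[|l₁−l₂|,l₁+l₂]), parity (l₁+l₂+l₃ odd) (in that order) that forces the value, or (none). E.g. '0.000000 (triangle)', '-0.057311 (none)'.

m-sum 0 ✓  L=14 even ✓  4≤6≤8 ✓
Π(2lᵢ+1) = 5×13×13 = 845
triangle coeff Δ(2,6,6) = 1/90090
Σ_t [0,2]: t=0:+1/69120 t=1:−1/14400 t=2:+1/69120 = -7/172800
(3j)²=14/715 [(2 6 6; 0 0 0)], sign=-1
Σ_t [1,2]: t=1:−1/3628800 t=2:+1/1451520 = 1/2419200
(3j)²=11/910 [(2 6 6; 0 5 -5)], sign=-1
⇒ 4πI² = 1/5
I = (+1)√(1/5/(4π)) = 0.12615663
No selection rule forces the value: the integral is nonzero (none).

0.126157 (none)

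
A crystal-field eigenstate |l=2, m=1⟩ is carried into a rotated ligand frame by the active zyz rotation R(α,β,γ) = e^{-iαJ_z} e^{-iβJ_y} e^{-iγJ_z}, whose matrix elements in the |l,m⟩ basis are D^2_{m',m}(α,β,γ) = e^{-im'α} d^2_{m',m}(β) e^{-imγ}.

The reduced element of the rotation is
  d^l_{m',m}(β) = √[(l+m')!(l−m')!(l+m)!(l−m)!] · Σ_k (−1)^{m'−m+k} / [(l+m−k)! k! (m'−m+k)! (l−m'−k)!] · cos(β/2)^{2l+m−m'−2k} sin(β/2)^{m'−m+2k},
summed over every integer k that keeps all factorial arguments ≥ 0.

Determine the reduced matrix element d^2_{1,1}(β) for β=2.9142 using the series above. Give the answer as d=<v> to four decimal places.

d^2_{1,1}(β=2.9142) via the finite sum:
c=cos(2.914200/2)=0.113452, s=sin(2.914200/2)=0.993544; N=√[6·1·6·1]=6.000000
k∈{0,1} keeps every argument non-negative
  k=0: (−1)^0·6.0000/(6)·0.1135^4·0.9935^0 = +0.000166
  k=1: (−1)^1·6.0000/(2)·0.1135^2·0.9935^2 = -0.038117
d^2_{1,1}(2.9142) = +0.000166 -0.038117 = -0.037951

d=-0.0380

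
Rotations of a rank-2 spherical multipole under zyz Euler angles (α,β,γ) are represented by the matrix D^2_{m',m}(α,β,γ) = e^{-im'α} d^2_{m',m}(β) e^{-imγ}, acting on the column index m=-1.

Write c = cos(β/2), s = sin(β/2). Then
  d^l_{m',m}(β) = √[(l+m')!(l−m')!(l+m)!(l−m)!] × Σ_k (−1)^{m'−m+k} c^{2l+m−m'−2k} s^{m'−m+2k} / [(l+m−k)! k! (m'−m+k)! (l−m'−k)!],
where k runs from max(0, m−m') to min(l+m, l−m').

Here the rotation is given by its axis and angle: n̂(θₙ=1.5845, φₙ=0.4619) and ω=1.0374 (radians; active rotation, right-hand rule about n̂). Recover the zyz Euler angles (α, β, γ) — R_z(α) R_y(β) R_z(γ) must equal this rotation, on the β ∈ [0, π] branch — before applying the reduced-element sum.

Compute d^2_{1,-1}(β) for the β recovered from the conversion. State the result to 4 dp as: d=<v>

d=0.4957

Axis–angle → zyz. n̂ = (sinθₙcosφₙ, sinθₙsinφₙ, cosθₙ) = (+0.895123, +0.445608, -0.013703), ω = 1.0374.
R = I cosω + sinω [n̂]ₓ + (1−cosω) n̂n̂ᵀ gives
  R = [+0.902305, +0.207862, +0.377677; +0.184263, +0.606064, -0.773779; -0.389736, +0.767776, +0.508553]
β = atan2(√(R₁₃²+R₂₃²), R₃₃) = 1.037293; α = atan2(R₂₃, R₁₃) mod 2π = 5.166467; γ = atan2(R₃₂, −R₃₁) mod 2π = 1.101074
d^2_{1,-1}(β=1.0373) via the finite sum:
c=cos(1.037293/2)=0.868491, s=sin(1.037293/2)=0.495705; N=√[6·1·1·6]=6.000000
k∈{0,1} keeps every argument non-negative
  k=0: (−1)^2·6.0000/(2)·0.8685^2·0.4957^2 = +0.556030
  k=1: (−1)^3·6.0000/(6)·0.8685^0·0.4957^4 = -0.060380
d^2_{1,-1}(1.0373) = +0.556030 -0.060380 = +0.495650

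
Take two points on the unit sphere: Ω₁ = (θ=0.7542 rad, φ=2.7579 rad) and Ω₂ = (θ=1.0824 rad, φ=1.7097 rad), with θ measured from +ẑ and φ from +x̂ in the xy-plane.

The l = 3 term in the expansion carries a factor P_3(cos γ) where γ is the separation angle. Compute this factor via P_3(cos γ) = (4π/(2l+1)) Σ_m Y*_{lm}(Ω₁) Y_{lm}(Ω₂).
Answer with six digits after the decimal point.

Expand P_3 via completeness: Σ_{m} conj(Y_{3,m}) at Ω₁ times Y_{3,m} at Ω₂ —
  term(m=-3) = -0.038482-0.000116i   from Y*(Ω₁)=-0.054577+0.122306i, Y(Ω₂)=+0.116298+0.262740i
  term(m=-2) = -0.065519+0.112958i   from Y*(Ω₁)=+0.251328-0.242433i, Y(Ω₂)=-0.359617+0.102556i
  term(m=-1) = +0.005261+0.009133i   from Y*(Ω₁)=-0.339778+0.137169i, Y(Ω₂)=-0.003983-0.028488i
  term(m=+0) = +0.031123+0.000000i   from Y*(Ω₁)=-0.093591-0.000000i, Y(Ω₂)=-0.332548+0.000000i
  term(m=+1) = +0.005261-0.009133i   from Y*(Ω₁)=+0.339778+0.137169i, Y(Ω₂)=+0.003983-0.028488i
  term(m=+2) = -0.065519-0.112958i   from Y*(Ω₁)=+0.251328+0.242433i, Y(Ω₂)=-0.359617-0.102556i
  term(m=+3) = -0.038482+0.000116i   from Y*(Ω₁)=+0.054577+0.122306i, Y(Ω₂)=-0.116298+0.262740i
Σ over m = -0.166356+0.000000i; ×(4π/7) → -0.298642+0.000000i. Real part: -0.298642

-0.298642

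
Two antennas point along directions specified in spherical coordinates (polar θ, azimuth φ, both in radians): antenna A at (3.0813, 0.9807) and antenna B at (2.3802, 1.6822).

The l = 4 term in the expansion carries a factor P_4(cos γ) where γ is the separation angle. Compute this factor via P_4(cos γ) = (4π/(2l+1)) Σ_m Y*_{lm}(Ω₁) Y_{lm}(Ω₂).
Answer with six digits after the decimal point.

Term-by-term m-sum for l=4 (normalisation 4π/9 = 1.396263):
  m=-4: Y*=-0.000004-0.000004i  Y=+0.090477-0.043217i  product -0.000001-0.000000i
  m=-3: Y*=+0.000268-0.000054i  Y=-0.097606-0.281093i  product -0.000041-0.000070i
  m=-2: Y*=-0.002763+0.006710i  Y=-0.414332+0.093875i  product +0.000515-0.003040i
  m=-1: Y*=-0.062931-0.093969i  Y=+0.017546+0.156845i  product +0.013634-0.011519i
  m=+0: Y*=+0.830970-0.000000i  Y=-0.328979+0.000000i  product -0.273371+0.000000i
  m=+1: Y*=+0.062931-0.093969i  Y=-0.017546+0.156845i  product +0.013634+0.011519i
  m=+2: Y*=-0.002763-0.006710i  Y=-0.414332-0.093875i  product +0.000515+0.003040i
  m=+3: Y*=-0.000268-0.000054i  Y=+0.097606-0.281093i  product -0.000041+0.000070i
  m=+4: Y*=-0.000004+0.000004i  Y=+0.090477+0.043217i  product -0.000001+0.000000i
Σ over m = -0.245157+0.000000i; ×(4π/9) → -0.342303+0.000000i. Real part: -0.342303

-0.342303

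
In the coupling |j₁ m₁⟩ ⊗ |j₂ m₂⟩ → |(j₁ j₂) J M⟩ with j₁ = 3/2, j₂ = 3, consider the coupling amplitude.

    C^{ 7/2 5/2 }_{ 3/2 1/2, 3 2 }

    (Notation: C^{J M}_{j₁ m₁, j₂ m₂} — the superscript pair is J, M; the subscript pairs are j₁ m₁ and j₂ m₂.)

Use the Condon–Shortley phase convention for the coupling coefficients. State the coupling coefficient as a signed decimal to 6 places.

−√(1/7) ≈ -0.377964

triangle: 1!*2!*5!/9! = 240/362880
(j±m)!: 2!*1!*5!*1!*6!*1! = 172800
prefactor² = (2J+1)*Δ*N² = 6400/7
  k=0: +1/(0!*1!*1!*5!*1!*0!) = 1/120
  k=1: −1/(1!*0!*0!*4!*2!*1!) = -1/48
Σ = -1/80  ⇒  CG² = 6400/7*(-1/80)² = 1/7
CG = −√(1/7) = -0.377964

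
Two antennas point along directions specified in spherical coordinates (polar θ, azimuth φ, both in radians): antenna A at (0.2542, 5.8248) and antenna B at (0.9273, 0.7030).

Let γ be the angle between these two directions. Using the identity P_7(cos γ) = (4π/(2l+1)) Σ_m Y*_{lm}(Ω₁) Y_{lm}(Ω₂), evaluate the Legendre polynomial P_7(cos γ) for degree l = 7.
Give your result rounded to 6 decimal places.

0.253191

Expand P_7 via completeness: Σ_{m} conj(Y_{7,m}) at Ω₁ times Y_{7,m} at Ω₂ —
  m=-7: Y*=-0.000032+0.000002i  Y=+0.021718+0.102595i  product -0.000001-0.000003i
  m=-6: Y*=-0.000423-0.000175i  Y=-0.139636+0.259046i  product +0.000104-0.000085i
  m=-5: Y*=-0.002723-0.003098i  Y=-0.411976+0.161407i  product +0.001622+0.000837i
  m=-4: Y*=-0.006771-0.025174i  Y=-0.286676-0.098063i  product -0.000528+0.007881i
  m=-3: Y*=+0.022798-0.115040i  Y=+0.064673+0.108333i  product +0.013937-0.004970i
  m=-2: Y*=+0.218137-0.284561i  Y=-0.059800+0.359579i  product +0.089277+0.095454i
  m=-1: Y*=+0.572428-0.282459i  Y=-0.020908+0.017718i  product -0.006964+0.016048i
  m=+0: Y*=+0.304514-0.000000i  Y=+0.352455+0.000000i  product +0.107328+0.000000i
  m=+1: Y*=-0.572428-0.282459i  Y=+0.020908+0.017718i  product -0.006964-0.016048i
  m=+2: Y*=+0.218137+0.284561i  Y=-0.059800-0.359579i  product +0.089277-0.095454i
  m=+3: Y*=-0.022798-0.115040i  Y=-0.064673+0.108333i  product +0.013937+0.004970i
  m=+4: Y*=-0.006771+0.025174i  Y=-0.286676+0.098063i  product -0.000528-0.007881i
  m=+5: Y*=+0.002723-0.003098i  Y=+0.411976+0.161407i  product +0.001622-0.000837i
  m=+6: Y*=-0.000423+0.000175i  Y=-0.139636-0.259046i  product +0.000104+0.000085i
  m=+7: Y*=+0.000032+0.000002i  Y=-0.021718+0.102595i  product -0.000001+0.000003i
Accumulated sum +0.302224-0.000000i; after 4π/(2l+1) scaling, +0.253191-0.000000i ⇒ P_7 = 0.253191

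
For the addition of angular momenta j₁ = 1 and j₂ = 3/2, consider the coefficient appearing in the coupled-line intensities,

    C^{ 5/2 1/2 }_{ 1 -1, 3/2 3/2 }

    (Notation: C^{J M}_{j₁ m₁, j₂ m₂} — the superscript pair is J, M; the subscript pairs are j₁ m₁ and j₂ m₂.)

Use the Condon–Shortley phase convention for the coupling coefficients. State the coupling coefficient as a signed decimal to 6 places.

+√(1/10) ≈ +0.316228

√[6·0!2!3!/6! · 0!2!3!0!3!2!] = √(72/5)
  +(−1)^0/∏(0,0,2,3,0,0)! = 1/12  (running 1/12)
⟨..|..⟩ = √(72/5)·(1/12) = +0.316228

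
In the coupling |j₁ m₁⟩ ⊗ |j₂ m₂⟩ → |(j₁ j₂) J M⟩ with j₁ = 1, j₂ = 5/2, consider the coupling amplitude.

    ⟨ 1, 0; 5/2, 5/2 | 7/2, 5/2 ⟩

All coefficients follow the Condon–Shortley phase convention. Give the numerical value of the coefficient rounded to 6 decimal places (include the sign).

+√(2/7) = +0.534522

j₁+j₂−J=0  J+j₁−j₂=2  J−j₁+j₂=5  j₁+j₂+J+1=8
(j₁±m₁, j₂±m₂, J±M) = (1,1,5,0,6,1)
P² = 28800/7
sum k=0..0:
  [0] +1/120 = 1/120
S = 1/120
C² = P²·S² = 2/7 ; C = +0.534522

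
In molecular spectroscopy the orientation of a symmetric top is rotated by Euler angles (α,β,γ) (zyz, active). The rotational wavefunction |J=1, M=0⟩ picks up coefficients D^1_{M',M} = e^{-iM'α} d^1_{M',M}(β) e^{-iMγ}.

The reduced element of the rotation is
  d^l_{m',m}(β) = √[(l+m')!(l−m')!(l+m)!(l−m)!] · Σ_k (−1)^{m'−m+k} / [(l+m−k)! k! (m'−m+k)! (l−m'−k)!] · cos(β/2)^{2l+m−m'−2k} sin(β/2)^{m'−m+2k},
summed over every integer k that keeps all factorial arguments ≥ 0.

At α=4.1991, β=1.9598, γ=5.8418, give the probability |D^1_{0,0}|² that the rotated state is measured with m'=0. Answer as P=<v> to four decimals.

D^1_{0,0}(4.1991,1.9598,5.8418) = e^{-i·0·4.1991}·d^1_{0,0}(1.9598)·e^{-i·0·5.8418}. Compute d first:
Half-angle: c=0.557106, s=0.830442. N=√(1·1·1·1)=1.000000
k∈{0,1} keeps every argument non-negative
  k=0: (−1)^0·1.0000/(1)·0.5571^2·0.8304^0 = +0.310367
  k=1: (−1)^1·1.0000/(1)·0.5571^0·0.8304^2 = -0.689633
d^1_{0,0}(1.9598) = +0.310367 -0.689633 = -0.379267
|D^1_{0,0}|² = |d^1_{0,0}(β)|² = (-0.379267)² = 0.143843 (the z-rotation phases have unit modulus)

P=0.1438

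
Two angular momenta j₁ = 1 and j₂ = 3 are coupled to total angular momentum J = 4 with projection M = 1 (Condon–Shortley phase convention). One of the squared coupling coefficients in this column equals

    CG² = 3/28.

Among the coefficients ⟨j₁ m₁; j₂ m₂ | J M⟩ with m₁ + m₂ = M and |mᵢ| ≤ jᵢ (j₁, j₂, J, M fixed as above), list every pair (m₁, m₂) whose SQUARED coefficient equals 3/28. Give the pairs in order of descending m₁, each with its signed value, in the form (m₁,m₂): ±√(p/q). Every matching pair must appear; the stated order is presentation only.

Admissible pairs with m₁+m₂ = M = 1: (-1,2), (0,1), (1,0)
  (m₁,m₂)=(1,0): CG² = 5/14, CG = +√(5/14)
  (m₁,m₂)=(0,1): CG² = 15/28, CG = +√(15/28)
  (m₁,m₂)=(-1,2): CG² = 3/28, CG = +√(3/28)   ← matches the target
Pairs with CG² = 3/28: (-1,2): +√(3/28)

(-1,2): +√(3/28)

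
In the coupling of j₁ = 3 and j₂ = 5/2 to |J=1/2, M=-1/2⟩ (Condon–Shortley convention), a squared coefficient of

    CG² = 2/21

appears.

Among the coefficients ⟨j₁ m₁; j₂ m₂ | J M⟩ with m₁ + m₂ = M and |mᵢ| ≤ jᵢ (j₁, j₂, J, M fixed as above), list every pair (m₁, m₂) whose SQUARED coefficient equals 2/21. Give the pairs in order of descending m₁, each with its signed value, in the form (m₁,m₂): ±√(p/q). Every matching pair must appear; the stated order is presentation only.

Admissible pairs with m₁+m₂ = M = -1/2: (-3,5/2), (-2,3/2), (-1,1/2), (0,-1/2), (1,-3/2), (2,-5/2)
  (m₁,m₂)=(2,-5/2): CG² = 1/21, CG = +√(1/21)
  (m₁,m₂)=(1,-3/2): CG² = 2/21, CG = −√(2/21)   ← matches the target
  (m₁,m₂)=(0,-1/2): CG² = 1/7, CG = +√(1/7)
  (m₁,m₂)=(-1,1/2): CG² = 4/21, CG = −√(4/21)
  (m₁,m₂)=(-2,3/2): CG² = 5/21, CG = +√(5/21)
  (m₁,m₂)=(-3,5/2): CG² = 2/7, CG = −√(2/7)
Pairs with CG² = 2/21: (1,-3/2): −√(2/21)

(1,-3/2): −√(2/21)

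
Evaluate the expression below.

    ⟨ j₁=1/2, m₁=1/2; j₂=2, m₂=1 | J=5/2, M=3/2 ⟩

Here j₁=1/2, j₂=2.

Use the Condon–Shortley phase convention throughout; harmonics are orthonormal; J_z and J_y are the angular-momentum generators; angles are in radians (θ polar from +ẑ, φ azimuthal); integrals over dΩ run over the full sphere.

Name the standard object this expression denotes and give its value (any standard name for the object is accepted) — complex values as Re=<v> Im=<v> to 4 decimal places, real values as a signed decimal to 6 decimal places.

Clebsch–Gordan coefficient, +√(4/5) ≈ +0.894427

This is a Clebsch–Gordan (vector-coupling) coefficient.
√[6·0!1!4!/6! · 1!0!3!1!4!1!] = √(144/5)
  +(−1)^0/∏(0,0,0,3,1,1)! = 1/6  (running 1/6)
⟨..|..⟩ = √(144/5)·(1/6) = +0.894427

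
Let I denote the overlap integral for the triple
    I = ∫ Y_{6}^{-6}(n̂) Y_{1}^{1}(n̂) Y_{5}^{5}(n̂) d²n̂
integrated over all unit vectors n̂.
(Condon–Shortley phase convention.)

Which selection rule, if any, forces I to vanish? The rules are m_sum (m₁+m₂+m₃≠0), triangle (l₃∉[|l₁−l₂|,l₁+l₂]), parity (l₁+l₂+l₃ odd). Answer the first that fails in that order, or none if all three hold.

none

azimuthal sum: -6 + 1 + 5 = 0  ✓
5 ≤ 5 ≤ 7 (triangle on l)  ✓
L = 6 + 1 + 5 = 12 (even)  ✓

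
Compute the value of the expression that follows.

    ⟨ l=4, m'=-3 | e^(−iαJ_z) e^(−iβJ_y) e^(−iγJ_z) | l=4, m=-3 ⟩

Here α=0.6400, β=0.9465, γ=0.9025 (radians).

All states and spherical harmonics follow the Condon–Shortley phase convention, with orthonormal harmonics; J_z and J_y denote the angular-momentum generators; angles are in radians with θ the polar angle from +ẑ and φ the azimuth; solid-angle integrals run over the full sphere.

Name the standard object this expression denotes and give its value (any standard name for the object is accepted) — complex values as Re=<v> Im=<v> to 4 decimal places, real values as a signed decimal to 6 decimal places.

This is a Wigner D-matrix element — the rotation-matrix element ⟨l m'| R(α,β,γ) |l m⟩ in the angular-momentum basis.
First d^4_{-3,-3}(β=0.9465), then the phase factors e^{-i(-3)α} and e^{-i(-3)γ}:
With c≡cos(β/2)=0.890092 and s≡sin(β/2)=0.455781, N=[1·5040·1·5040]^{1/2}=5040.000000
k: max(0,(-3)−(-3))=0 … min(4+(-3),4−(-3))=1
  k=0: (−1)^0·5040.0000/(5040)·0.8901^8·0.4558^0 = +0.393983
  k=1: (−1)^1·5040.0000/(720)·0.8901^6·0.4558^2 = -0.723136
d^4_{-3,-3}(0.9465) = +0.393983 -0.723136 = -0.329152
Phases: e^{-i·(-3)·0.6400}=-0.342150+0.939645i, e^{-i·(-3)·0.9025}=-0.907252+0.420587i ⇒ D=+0.027908+0.327967i

Wigner D-matrix element, Re=0.0279 Im=0.3280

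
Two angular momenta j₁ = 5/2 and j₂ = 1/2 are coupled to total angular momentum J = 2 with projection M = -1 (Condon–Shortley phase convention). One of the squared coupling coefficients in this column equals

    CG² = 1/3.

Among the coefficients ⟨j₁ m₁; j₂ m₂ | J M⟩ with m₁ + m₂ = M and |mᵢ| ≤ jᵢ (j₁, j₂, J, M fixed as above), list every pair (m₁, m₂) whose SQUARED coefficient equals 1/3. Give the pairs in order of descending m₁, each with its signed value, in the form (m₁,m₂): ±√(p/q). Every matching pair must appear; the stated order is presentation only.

Admissible pairs with m₁+m₂ = M = -1: (-3/2,1/2), (-1/2,-1/2)
  (m₁,m₂)=(-1/2,-1/2): CG² = 1/3, CG = +√(1/3)   ← matches the target
  (m₁,m₂)=(-3/2,1/2): CG² = 2/3, CG = −√(2/3)
Pairs with CG² = 1/3: (-1/2,-1/2): +√(1/3)

(-1/2,-1/2): +√(1/3)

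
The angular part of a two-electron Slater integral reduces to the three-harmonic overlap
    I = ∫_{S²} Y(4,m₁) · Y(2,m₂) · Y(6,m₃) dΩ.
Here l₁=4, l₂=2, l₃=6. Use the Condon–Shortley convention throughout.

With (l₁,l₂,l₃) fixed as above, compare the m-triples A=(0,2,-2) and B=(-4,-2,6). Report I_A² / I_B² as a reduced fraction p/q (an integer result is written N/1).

Same 4,2,6: normalisation and zero-m 3j drop out of the ratio.
A: Δ: 0! 8! 4! / 13! → 1/6435; sum: t=0:+1/13824 = 1/13824; 3j²(4 2 6; 0 2 -2) = Δ·Π!·Σ² = 14/1287  (sign +1)
B: Δ: 0! 8! 4! / 13! → 1/6435; sum: t=0:+1/967680 = 1/967680; 3j²(4 2 6; -4 -2 6) = Δ·Π!·Σ² = 1/13  (sign +1)
I_A²/I_B² = (14/1287)/(1/13) = 14/99

14/99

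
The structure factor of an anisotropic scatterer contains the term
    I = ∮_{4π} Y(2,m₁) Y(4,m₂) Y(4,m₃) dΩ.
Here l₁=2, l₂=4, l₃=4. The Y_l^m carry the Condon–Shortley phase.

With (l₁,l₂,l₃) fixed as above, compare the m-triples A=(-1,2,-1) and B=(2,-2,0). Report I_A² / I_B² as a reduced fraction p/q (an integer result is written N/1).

Shared (l₁,l₂,l₃)=(2,4,4): N and (l;000)² cancel in I_A²/I_B².
A: Δ = 2!·2!·6!/11! = 1/13860; Racah Σ t=1..2: t=1:−1/240 t=2:+1/96 = 1/160; ⇒ 3j(2 4 4; -1 2 -1)² = 27/1540, sgn -1
B: Δ = 2!·2!·6!/11! = 1/13860; Racah Σ t=0..0: t=0:+1/192 = 1/192; ⇒ 3j(2 4 4; 2 -2 0)² = 3/77, sgn +1
I_A²/I_B² = (27/1540)/(3/77) = 9/20

9/20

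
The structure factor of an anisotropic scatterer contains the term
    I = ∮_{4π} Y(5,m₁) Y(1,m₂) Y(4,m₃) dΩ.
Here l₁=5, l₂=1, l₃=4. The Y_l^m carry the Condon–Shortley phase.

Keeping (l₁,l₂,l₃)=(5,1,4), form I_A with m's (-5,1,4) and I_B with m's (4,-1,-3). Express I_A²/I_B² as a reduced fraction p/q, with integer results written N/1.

Shared (l₁,l₂,l₃)=(5,1,4): N and (l;000)² cancel in I_A²/I_B².
A: Δ = 2!·8!·0!/11! = 1/495; Racah Σ t=2..2: t=2:+1/80640 = 1/80640; ⇒ 3j(5 1 4; -5 1 4)² = 1/11, sgn +1
B: Δ = 2!·8!·0!/11! = 1/495; Racah Σ t=0..0: t=0:+1/10080 = 1/10080; ⇒ 3j(5 1 4; 4 -1 -3)² = 4/55, sgn -1
I_A²/I_B² = (1/11)/(4/55) = 5/4

5/4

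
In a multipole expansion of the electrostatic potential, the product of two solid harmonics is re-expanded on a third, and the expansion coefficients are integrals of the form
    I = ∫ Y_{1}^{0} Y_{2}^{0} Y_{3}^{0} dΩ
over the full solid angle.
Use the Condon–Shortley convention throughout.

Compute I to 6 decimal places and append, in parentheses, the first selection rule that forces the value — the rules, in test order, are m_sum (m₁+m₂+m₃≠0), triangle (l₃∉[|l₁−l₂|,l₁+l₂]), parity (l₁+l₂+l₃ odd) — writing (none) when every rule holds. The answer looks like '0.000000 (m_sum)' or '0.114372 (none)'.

Rules hold: Σm=0, L=6 even, 1≤3≤3.
N = 3·5·7 = 105
Δ = 0!·2!·4!/7! = 1/105
Racah Σ t=0..0: t=0:+1/4 = 1/4
⇒ 3j(1 2 3; 0 0 0)² = 3/35, sgn -1
(m-triple is (0,0,0) — same symbol as above.)
4πI² = N·(3j₀)²·(3jₘ)² = 27/35
I = +1·√(0.771429/4π) = 0.24776670
No selection rule forces the value: the integral is nonzero (none).

0.247767 (none)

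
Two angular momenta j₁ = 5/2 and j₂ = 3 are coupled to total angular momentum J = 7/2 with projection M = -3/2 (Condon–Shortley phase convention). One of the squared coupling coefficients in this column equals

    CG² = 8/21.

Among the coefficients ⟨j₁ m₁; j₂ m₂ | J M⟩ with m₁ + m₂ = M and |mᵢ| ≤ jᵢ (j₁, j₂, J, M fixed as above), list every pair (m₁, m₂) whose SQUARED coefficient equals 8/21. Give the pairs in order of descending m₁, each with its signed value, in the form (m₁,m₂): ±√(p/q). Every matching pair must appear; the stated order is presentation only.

Admissible pairs with m₁+m₂ = M = -3/2: (-5/2,1), (-3/2,0), (-1/2,-1), (1/2,-2), (3/2,-3)
  (m₁,m₂)=(3/2,-3): CG² = 2/7, CG = +√(2/7)
  (m₁,m₂)=(1/2,-2): CG² = 2/21, CG = +√(2/21)
  (m₁,m₂)=(-1/2,-1): CG² = 5/21, CG = −√(5/21)
  (m₁,m₂)=(-3/2,0): CG² = 0/1, CG = 0
  (m₁,m₂)=(-5/2,1): CG² = 8/21, CG = +√(8/21)   ← matches the target
Pairs with CG² = 8/21: (-5/2,1): +√(8/21)

(-5/2,1): +√(8/21)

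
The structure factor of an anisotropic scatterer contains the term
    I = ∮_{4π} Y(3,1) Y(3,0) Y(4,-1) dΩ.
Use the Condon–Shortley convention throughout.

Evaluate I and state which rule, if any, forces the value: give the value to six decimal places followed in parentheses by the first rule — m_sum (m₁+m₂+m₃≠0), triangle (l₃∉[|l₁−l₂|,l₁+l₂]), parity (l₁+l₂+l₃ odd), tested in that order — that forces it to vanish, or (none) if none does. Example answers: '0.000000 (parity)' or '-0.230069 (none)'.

-0.099323 (none)

Checks pass: Σm=0; 10 even; l₃=4∈[0,6].
(2·3+1)(2·3+1)(2·4+1) = 441
Δ: 2! 4! 4! / 11! → 1/34650
sum: t=0:+1/72 t=1:−1/16 t=2:+1/72 = -5/144
3j²(3 3 4; 0 0 0) = Δ·Π!·Σ² = 2/77  (sign -1)
sum: t=0:+1/48 t=1:−1/24 t=2:+1/288 = -5/288
3j²(3 3 4; 1 0 -1) = Δ·Π!·Σ² = 5/462  (sign +1)
combine: 4πI² = 441·2/77·5/462 = 15/121
take √, sign -1: I = -0.09932258
No selection rule forces the value: the integral is nonzero (none).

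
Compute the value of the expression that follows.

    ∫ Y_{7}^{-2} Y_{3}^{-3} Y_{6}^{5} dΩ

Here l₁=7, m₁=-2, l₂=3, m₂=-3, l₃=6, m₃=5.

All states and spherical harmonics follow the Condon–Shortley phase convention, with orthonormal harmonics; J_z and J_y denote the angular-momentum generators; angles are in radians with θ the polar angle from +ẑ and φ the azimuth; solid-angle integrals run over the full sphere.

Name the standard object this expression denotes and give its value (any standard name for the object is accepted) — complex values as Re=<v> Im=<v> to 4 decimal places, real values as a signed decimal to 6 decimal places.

This is a Gaunt coefficient — the integral of a triple product of spherical harmonics over the sphere.
Rules hold: Σm=0, L=16 even, 4≤6≤10.
N = 15·7·13 = 1365
Δ = 4!·10!·2!/17! = 1/2042040
Racah Σ t=1..3: t=1:−1/207360 t=2:+1/57600 t=3:−1/207360 = 1/129600
⇒ 3j(7 3 6; 0 0 0)² = 168/12155, sgn +1
Racah Σ t=0..0: t=0:+1/17418240 = 1/17418240
⇒ 3j(7 3 6; -2 -3 5)² = 25/12376, sgn -1
4πI² = N·(3j₀)²·(3jₘ)² = 1575/41327
I = -1·√(0.0381107/4π) = -0.05507042

Gaunt coefficient, -0.055070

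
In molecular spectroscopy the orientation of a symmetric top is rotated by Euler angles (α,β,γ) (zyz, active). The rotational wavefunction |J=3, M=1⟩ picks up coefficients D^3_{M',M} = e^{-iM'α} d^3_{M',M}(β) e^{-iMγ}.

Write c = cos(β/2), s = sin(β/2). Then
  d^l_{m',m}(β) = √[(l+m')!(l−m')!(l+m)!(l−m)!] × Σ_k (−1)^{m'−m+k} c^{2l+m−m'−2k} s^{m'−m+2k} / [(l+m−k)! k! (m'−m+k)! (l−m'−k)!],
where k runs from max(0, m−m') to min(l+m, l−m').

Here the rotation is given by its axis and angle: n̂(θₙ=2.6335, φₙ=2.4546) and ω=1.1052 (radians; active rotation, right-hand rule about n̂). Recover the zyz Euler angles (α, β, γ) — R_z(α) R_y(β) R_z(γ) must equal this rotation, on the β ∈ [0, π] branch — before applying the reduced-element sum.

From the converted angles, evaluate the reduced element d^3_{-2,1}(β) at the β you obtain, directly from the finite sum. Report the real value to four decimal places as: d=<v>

d=0.0919

Axis–angle → zyz. n̂ = (sinθₙcosφₙ, sinθₙsinφₙ, cosθₙ) = (-0.376150, +0.308553, -0.873674), ω = 1.1052.
R = I cosω + sinω [n̂]ₓ + (1−cosω) n̂n̂ᵀ gives
  R = [+0.526922, +0.716720, +0.456800; -0.844630, +0.501418, +0.187563; -0.094618, -0.484658, +0.869571]
β = atan2(√(R₁₃²+R₂₃²), R₃₃) = 0.516463; α = atan2(R₂₃, R₁₃) mod 2π = 0.389612; γ = atan2(R₃₂, −R₃₁) mod 2π = 4.905190
d^3_{-2,1}(β=0.5165) via the finite sum:
Half-angle: c=0.966843, s=0.255371. N=√(1·120·24·2)=75.894664
The bounds max(0,m−m')=3 and min(l+m,l−m')=4 give 2 terms
  k=3: (−1)^0·75.8947/(12)·0.9668^3·0.2554^3 = +0.095195
  k=4: (−1)^1·75.8947/(24)·0.9668^1·0.2554^5 = -0.003321
d^3_{-2,1}(0.5165) = +0.095195 -0.003321 = +0.091874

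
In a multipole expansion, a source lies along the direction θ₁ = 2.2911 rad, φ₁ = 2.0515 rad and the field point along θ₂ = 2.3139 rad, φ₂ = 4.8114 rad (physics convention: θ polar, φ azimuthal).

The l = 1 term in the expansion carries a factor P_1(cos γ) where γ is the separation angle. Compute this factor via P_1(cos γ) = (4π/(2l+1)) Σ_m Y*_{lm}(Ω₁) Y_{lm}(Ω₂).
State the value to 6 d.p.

Term-by-term m-sum for l=1 (normalisation 4π/3 = 4.188790):
  m=-1: (-0.12007 + 0.23025j) × (0.02515 + 0.25317j) = -0.06131 - 0.02461j  (running Σ = -0.06131 - 0.02461j)
  m=0: (-0.32229 + 0.00000j) × (-0.33058 + 0.00000j) = 0.10654 + 0.00000j  (running Σ = 0.04523 - 0.02461j)
  m=1: (0.12007 + 0.23025j) × (-0.02515 + 0.25317j) = -0.06131 + 0.02461j  (running Σ = -0.01608 + 0.00000j)
Σ over m = -0.01608 + 0.00000j; ×(4π/3) → -0.06735 + 0.00000j. Real part: -0.067353

-0.067353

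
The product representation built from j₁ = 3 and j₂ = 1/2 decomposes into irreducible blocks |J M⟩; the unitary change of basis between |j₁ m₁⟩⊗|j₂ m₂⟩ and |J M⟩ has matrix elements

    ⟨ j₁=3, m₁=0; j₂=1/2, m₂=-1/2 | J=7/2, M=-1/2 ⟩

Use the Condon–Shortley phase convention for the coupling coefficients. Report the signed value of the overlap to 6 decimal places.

+0.755929

√[8·0!6!1!/8! · 3!3!0!1!3!4!] = √(5184/7)
  +(−1)^0/∏(0,0,3,0,3,1)! = 1/36  (running 1/36)
⟨..|..⟩ = √(5184/7)·(1/36) = +0.755929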